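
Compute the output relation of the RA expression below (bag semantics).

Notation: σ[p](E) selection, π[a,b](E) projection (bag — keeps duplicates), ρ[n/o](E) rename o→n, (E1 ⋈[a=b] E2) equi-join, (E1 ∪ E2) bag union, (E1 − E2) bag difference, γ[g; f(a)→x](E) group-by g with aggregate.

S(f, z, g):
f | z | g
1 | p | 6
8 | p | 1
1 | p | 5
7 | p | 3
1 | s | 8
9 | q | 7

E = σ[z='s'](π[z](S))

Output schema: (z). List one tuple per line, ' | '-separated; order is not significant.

Subexpression sizes:
  S → 6
  π[z](S) → 6
  σ[z='s'](π[z](S)) → 1

== RESULT ==
z
s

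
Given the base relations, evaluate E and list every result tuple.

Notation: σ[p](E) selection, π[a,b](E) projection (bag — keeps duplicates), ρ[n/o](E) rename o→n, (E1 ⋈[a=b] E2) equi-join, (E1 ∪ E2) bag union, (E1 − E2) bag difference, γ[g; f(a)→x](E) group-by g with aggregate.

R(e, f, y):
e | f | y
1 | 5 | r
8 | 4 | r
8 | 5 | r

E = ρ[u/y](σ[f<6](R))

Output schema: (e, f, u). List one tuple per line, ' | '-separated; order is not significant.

Row counts bottom-up:
  R → 3
  σ[f<6](R) → 3
  ρ[u/y](σ[f<6](R)) → 3

== RESULT ==
e | f | u
1 | 5 | r
8 | 4 | r
8 | 5 | r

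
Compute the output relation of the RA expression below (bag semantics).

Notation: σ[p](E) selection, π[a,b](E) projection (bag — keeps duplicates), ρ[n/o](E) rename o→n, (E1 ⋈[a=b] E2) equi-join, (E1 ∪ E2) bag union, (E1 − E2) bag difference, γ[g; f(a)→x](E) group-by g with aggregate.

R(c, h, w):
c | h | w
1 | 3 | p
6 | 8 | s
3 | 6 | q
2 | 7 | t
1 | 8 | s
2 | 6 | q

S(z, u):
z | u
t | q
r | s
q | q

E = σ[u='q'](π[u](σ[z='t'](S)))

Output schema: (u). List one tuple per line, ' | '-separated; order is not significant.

Row counts bottom-up:
  S → 3
  σ[z='t'](S) → 1
  π[u](σ[z='t'](S)) → 1
  σ[u='q'](π[u](σ[z='t'](S))) → 1

== RESULT ==
u
q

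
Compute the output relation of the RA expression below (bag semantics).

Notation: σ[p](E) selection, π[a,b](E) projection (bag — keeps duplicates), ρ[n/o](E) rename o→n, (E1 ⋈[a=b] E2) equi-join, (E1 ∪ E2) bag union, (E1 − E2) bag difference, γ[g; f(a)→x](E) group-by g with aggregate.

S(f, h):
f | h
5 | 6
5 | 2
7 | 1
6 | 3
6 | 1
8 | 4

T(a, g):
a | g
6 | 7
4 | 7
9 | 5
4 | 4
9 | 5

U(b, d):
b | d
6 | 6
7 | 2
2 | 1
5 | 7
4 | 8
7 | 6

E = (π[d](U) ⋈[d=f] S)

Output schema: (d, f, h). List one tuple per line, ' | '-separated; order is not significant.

Row counts bottom-up:
  U → 6
  π[d](U) → 6
  S → 6
  (π[d](U) ⋈[d=f] S) → 6

== RESULT ==
d | f | h
6 | 6 | 1
6 | 6 | 1
6 | 6 | 3
6 | 6 | 3
7 | 7 | 1
8 | 8 | 4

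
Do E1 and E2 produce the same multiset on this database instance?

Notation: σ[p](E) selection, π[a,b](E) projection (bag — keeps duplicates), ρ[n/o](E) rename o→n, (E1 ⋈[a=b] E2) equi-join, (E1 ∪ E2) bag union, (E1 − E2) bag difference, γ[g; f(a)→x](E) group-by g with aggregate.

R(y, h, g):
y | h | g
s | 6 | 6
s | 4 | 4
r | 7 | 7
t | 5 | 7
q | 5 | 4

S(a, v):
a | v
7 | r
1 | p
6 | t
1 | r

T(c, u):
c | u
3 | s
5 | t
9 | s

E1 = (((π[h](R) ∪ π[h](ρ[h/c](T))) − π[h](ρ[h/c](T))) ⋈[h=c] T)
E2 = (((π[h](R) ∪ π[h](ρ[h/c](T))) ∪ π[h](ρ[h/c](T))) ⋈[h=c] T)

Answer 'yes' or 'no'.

E1 row counts bottom-up:
  R → 5
  π[h](R) → 5
  T → 3
  ρ[h/c](T) → 3
  π[h](ρ[h/c](T)) → 3
  (π[h](R) ∪ π[h](ρ[h/c](T))) → 8
  T → 3
  ρ[h/c](T) → 3
  π[h](ρ[h/c](T)) → 3
  ((π[h](R) ∪ π[h](ρ[h/c](T))) − π[h](ρ[h/c](T))) → 5
  T → 3
  (((π[h](R) ∪ π[h](ρ[h/c](T))) − π[h](ρ[h/c](T))) ⋈[h=c] T) → 2
E2 row counts bottom-up:
  R → 5
  π[h](R) → 5
  T → 3
  ρ[h/c](T) → 3
  π[h](ρ[h/c](T)) → 3
  (π[h](R) ∪ π[h](ρ[h/c](T))) → 8
  T → 3
  ρ[h/c](T) → 3
  π[h](ρ[h/c](T)) → 3
  ((π[h](R) ∪ π[h](ρ[h/c](T))) ∪ π[h](ρ[h/c](T))) → 11
  T → 3
  (((π[h](R) ∪ π[h](ρ[h/c](T))) ∪ π[h](ρ[h/c](T))) ⋈[h=c] T) → 8

E1 result:
h | c | u
5 | 5 | t
5 | 5 | t
E2 result:
h | c | u
3 | 3 | s
3 | 3 | s
5 | 5 | t
5 | 5 | t
5 | 5 | t
5 | 5 | t
9 | 9 | s
9 | 9 | s
Witness: (3, 3, 's') appears 0× in E1 but 2× in E2.

no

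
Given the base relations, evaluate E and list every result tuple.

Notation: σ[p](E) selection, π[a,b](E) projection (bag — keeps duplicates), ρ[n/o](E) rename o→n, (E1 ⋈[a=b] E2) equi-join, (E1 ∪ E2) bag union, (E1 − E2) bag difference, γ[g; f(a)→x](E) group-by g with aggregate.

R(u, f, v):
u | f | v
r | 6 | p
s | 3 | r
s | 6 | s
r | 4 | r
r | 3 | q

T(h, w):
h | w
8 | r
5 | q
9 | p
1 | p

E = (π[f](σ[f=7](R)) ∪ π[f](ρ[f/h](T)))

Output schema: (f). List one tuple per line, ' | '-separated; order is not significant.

Row counts bottom-up:
  R → 5
  σ[f=7](R) → 0
  π[f](σ[f=7](R)) → 0
  T → 4
  ρ[f/h](T) → 4
  π[f](ρ[f/h](T)) → 4
  (π[f](σ[f=7](R)) ∪ π[f](ρ[f/h](T))) → 4

== RESULT ==
f
1
5
8
9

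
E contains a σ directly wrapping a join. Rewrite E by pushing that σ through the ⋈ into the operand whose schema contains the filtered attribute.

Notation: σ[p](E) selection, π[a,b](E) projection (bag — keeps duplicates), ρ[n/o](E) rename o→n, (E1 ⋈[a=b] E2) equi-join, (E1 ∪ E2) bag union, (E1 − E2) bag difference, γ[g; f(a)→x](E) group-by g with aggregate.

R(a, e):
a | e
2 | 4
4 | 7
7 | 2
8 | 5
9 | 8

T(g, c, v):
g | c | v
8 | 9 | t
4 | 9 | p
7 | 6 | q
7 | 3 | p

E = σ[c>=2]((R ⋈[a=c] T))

σ filters on c, owned by the right side.
E' = (R ⋈[a=c] σ[c>=2](T))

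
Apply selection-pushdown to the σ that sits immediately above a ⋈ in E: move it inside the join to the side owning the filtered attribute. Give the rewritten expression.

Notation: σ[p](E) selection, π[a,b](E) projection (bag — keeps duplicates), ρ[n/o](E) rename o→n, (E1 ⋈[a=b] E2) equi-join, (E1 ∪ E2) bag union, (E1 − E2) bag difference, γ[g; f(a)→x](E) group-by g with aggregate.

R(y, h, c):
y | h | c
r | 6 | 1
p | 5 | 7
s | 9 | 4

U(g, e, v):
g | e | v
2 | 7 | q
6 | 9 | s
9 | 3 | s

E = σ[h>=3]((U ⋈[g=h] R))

σ filters on h, owned by the right side.
E' = (U ⋈[g=h] σ[h>=3](R))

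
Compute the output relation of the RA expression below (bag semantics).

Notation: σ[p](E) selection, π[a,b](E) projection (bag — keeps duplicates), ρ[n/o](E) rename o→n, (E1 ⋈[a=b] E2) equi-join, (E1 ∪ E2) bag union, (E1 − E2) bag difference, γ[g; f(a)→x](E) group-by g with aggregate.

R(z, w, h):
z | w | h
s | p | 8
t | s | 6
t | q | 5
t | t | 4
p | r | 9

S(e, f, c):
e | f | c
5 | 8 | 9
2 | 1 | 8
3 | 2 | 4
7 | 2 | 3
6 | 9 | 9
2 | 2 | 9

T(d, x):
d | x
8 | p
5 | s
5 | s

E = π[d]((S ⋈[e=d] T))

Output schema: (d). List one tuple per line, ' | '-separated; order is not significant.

Subexpression sizes:
  S → 6
  T → 3
  (S ⋈[e=d] T) → 2
  π[d]((S ⋈[e=d] T)) → 2

== RESULT ==
d
5
5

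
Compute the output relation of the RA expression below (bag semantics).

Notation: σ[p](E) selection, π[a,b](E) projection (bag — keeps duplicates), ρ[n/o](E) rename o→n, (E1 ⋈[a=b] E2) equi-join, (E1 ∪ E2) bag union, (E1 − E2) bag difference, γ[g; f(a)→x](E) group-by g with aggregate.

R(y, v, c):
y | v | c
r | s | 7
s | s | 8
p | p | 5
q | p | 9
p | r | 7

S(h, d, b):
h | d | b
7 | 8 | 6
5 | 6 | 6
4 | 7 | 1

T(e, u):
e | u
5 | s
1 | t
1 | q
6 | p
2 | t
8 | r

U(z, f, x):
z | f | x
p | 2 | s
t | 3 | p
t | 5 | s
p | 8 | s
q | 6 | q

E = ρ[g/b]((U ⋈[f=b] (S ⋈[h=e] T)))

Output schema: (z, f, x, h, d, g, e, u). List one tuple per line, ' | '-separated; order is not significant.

Per-node cardinality:
  U → 5
  S → 3
  T → 6
  (S ⋈[h=e] T) → 1
  (U ⋈[f=b] (S ⋈[h=e] T)) → 1
  ρ[g/b]((U ⋈[f=b] (S ⋈[h=e] T))) → 1

== RESULT ==
z | f | x | h | d | g | e | u
q | 6 | q | 5 | 6 | 6 | 5 | s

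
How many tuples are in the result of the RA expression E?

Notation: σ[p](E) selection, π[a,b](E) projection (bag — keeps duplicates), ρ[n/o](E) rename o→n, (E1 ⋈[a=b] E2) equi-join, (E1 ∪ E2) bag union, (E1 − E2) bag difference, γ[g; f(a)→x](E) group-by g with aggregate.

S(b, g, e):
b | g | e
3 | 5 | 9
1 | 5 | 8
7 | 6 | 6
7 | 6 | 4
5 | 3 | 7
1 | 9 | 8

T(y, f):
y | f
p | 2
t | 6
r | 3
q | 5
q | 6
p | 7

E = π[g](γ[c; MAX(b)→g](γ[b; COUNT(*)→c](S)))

Row counts bottom-up:
  S → 6
  γ[b; COUNT(*)→c](S) → 4
  γ[c; MAX(b)→g](γ[b; COUNT(*)→c](S)) → 2
  π[g](γ[c; MAX(b)→g](γ[b; COUNT(*)→c](S))) → 2

|E| = 2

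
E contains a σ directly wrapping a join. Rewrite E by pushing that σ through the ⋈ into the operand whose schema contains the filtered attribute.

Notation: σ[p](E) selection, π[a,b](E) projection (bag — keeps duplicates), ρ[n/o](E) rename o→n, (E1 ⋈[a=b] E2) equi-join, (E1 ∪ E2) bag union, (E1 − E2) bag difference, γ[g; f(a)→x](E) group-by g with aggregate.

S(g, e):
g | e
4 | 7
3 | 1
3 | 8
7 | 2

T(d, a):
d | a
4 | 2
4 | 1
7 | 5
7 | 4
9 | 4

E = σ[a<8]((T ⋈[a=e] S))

σ filters on a, owned by the left side.
E' = (σ[a<8](T) ⋈[a=e] S)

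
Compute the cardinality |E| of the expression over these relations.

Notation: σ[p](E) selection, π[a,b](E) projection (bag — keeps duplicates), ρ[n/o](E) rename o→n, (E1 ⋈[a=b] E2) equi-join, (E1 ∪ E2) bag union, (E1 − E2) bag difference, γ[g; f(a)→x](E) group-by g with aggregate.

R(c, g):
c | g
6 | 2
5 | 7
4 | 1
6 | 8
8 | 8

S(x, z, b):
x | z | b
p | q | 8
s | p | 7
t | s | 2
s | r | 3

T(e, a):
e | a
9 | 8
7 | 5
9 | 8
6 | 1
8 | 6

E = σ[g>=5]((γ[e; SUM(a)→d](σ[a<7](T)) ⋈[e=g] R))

Stepwise |·|:
  T → 5
  σ[a<7](T) → 3
  γ[e; SUM(a)→d](σ[a<7](T)) → 3
  R → 5
  (γ[e; SUM(a)→d](σ[a<7](T)) ⋈[e=g] R) → 3
  σ[g>=5]((γ[e; SUM(a)→d](σ[a<7](T)) ⋈[e=g] R)) → 3

|E| = 3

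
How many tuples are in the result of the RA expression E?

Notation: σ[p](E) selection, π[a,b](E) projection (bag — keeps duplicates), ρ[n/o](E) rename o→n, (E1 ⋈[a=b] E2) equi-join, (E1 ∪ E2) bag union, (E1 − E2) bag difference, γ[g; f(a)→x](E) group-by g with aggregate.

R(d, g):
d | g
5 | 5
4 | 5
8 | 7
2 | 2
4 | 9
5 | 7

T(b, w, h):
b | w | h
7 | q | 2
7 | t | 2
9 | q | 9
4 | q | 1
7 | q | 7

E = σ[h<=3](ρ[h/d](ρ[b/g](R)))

Row counts bottom-up:
  R → 6
  ρ[b/g](R) → 6
  ρ[h/d](ρ[b/g](R)) → 6
  σ[h<=3](ρ[h/d](ρ[b/g](R))) → 1

|E| = 1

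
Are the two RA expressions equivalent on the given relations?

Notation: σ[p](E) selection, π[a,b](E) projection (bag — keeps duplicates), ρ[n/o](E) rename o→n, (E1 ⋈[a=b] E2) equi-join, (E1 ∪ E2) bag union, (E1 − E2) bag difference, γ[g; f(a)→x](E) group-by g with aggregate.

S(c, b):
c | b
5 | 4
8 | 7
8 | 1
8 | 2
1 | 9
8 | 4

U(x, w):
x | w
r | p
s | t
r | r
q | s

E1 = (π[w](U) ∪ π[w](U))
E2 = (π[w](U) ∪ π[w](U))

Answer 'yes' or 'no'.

E1 stepwise |·|:
  U → 4
  π[w](U) → 4
  U → 4
  π[w](U) → 4
  (π[w](U) ∪ π[w](U)) → 8
E2 stepwise |·|:
  U → 4
  π[w](U) → 4
  U → 4
  π[w](U) → 4
  (π[w](U) ∪ π[w](U)) → 8

E1 and E2 produce the same multiset:
w
p
p
r
r
s
s
t
t

yes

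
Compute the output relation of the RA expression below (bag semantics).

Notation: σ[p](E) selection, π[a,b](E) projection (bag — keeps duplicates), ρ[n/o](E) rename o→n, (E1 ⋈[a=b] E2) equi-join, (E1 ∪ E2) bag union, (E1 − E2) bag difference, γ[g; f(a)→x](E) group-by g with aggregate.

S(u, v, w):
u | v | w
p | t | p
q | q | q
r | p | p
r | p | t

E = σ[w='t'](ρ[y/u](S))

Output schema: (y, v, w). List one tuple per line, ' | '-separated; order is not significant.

Stepwise |·|:
  S → 4
  ρ[y/u](S) → 4
  σ[w='t'](ρ[y/u](S)) → 1

== RESULT ==
y | v | w
r | p | t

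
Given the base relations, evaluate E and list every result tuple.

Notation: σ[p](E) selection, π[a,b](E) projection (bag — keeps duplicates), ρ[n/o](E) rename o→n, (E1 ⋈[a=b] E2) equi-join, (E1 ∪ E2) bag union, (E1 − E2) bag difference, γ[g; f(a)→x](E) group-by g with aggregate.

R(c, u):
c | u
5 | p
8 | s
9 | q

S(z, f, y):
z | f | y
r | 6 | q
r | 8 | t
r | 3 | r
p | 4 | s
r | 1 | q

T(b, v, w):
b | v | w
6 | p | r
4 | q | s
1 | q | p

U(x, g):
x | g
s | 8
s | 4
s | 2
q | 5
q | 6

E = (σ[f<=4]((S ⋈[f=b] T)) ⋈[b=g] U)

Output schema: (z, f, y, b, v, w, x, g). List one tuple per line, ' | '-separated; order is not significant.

Row counts bottom-up:
  S → 5
  T → 3
  (S ⋈[f=b] T) → 3
  σ[f<=4]((S ⋈[f=b] T)) → 2
  U → 5
  (σ[f<=4]((S ⋈[f=b] T)) ⋈[b=g] U) → 1

== RESULT ==
z | f | y | b | v | w | x | g
p | 4 | s | 4 | q | s | s | 4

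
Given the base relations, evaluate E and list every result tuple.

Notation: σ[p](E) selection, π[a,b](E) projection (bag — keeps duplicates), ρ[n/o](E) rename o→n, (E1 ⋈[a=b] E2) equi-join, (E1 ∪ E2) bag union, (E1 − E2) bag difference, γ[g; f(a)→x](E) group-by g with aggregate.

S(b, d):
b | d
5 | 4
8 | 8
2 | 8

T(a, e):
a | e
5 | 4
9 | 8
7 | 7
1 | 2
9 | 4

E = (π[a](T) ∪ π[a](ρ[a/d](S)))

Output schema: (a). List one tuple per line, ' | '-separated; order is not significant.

Row counts bottom-up:
  T → 5
  π[a](T) → 5
  S → 3
  ρ[a/d](S) → 3
  π[a](ρ[a/d](S)) → 3
  (π[a](T) ∪ π[a](ρ[a/d](S))) → 8

== RESULT ==
a
1
4
5
7
8
8
9
9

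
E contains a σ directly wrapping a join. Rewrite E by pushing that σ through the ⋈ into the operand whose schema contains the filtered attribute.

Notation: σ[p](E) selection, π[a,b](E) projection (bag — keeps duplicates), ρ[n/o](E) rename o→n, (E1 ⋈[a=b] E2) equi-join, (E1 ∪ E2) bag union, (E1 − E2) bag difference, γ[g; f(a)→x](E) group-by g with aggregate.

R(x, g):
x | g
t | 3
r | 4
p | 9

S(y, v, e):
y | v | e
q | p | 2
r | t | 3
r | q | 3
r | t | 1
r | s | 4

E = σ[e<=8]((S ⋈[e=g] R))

σ filters on e, owned by the left side.
E' = (σ[e<=8](S) ⋈[e=g] R)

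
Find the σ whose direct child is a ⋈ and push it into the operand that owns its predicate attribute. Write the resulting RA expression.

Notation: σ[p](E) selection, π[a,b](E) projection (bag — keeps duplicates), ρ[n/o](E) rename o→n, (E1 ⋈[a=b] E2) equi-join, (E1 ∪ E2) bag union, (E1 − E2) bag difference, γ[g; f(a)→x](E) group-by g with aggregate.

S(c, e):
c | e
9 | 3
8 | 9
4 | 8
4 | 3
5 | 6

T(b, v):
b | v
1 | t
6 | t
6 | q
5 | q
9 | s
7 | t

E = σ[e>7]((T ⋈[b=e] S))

σ filters on e, owned by the right side.
E' = (T ⋈[b=e] σ[e>7](S))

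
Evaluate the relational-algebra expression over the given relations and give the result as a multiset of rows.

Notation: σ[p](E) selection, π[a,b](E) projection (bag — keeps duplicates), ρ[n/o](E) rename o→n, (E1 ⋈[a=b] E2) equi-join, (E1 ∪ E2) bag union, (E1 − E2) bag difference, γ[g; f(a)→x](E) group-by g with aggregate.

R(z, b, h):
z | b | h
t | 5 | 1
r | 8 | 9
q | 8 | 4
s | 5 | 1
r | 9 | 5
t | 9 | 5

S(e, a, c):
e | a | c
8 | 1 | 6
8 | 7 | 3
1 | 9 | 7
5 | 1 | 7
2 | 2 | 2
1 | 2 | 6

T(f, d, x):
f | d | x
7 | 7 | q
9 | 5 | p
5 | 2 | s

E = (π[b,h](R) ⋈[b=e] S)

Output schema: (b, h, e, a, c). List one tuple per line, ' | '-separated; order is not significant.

Subexpression sizes:
  R → 6
  π[b,h](R) → 6
  S → 6
  (π[b,h](R) ⋈[b=e] S) → 6

== RESULT ==
b | h | e | a | c
5 | 1 | 5 | 1 | 7
5 | 1 | 5 | 1 | 7
8 | 4 | 8 | 1 | 6
8 | 4 | 8 | 7 | 3
8 | 9 | 8 | 1 | 6
8 | 9 | 8 | 7 | 3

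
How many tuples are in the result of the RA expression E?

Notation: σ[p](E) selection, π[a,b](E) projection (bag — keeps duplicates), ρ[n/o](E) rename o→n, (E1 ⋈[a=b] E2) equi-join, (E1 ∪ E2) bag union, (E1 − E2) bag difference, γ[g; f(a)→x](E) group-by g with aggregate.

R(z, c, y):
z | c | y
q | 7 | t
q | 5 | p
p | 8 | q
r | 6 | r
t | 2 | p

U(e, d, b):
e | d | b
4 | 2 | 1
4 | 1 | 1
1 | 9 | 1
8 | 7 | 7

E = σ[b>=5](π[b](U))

Subexpression sizes:
  U → 4
  π[b](U) → 4
  σ[b>=5](π[b](U)) → 1

|E| = 1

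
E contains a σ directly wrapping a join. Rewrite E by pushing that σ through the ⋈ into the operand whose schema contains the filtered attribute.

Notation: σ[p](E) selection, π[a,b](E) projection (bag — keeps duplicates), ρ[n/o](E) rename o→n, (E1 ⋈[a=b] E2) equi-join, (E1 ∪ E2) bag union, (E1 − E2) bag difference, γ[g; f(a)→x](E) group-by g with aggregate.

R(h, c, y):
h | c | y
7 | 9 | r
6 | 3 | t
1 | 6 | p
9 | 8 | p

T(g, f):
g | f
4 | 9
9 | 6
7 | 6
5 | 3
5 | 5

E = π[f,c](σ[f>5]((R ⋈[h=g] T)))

σ filters on f, owned by the right side.
E' = π[f,c]((R ⋈[h=g] σ[f>5](T)))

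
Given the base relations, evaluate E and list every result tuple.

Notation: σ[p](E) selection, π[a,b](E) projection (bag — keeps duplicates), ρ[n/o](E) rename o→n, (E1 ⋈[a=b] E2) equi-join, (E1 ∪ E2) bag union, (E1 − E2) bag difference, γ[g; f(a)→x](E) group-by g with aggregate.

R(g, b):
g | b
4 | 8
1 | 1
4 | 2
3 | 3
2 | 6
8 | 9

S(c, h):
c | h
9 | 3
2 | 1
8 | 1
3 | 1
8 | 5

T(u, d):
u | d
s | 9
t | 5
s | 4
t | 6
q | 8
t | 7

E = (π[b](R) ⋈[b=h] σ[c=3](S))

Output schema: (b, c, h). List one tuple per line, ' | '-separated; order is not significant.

Subexpression sizes:
  R → 6
  π[b](R) → 6
  S → 5
  σ[c=3](S) → 1
  (π[b](R) ⋈[b=h] σ[c=3](S)) → 1

== RESULT ==
b | c | h
1 | 3 | 1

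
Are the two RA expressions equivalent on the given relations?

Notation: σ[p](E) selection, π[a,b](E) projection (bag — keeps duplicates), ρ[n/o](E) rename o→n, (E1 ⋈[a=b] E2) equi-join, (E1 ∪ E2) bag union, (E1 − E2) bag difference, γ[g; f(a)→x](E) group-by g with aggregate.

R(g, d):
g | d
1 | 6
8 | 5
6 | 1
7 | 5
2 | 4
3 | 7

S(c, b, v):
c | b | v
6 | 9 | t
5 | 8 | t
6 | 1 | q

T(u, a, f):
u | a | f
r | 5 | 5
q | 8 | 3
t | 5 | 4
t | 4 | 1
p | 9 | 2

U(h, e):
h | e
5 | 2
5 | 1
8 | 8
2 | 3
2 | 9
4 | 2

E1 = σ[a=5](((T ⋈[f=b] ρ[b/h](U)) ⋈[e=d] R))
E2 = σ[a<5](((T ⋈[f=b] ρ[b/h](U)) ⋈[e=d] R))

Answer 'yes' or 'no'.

E1 row counts bottom-up:
  T → 5
  U → 6
  ρ[b/h](U) → 6
  (T ⋈[f=b] ρ[b/h](U)) → 5
  R → 6
  ((T ⋈[f=b] ρ[b/h](U)) ⋈[e=d] R) → 1
  σ[a=5](((T ⋈[f=b] ρ[b/h](U)) ⋈[e=d] R)) → 1
E2 row counts bottom-up:
  T → 5
  U → 6
  ρ[b/h](U) → 6
  (T ⋈[f=b] ρ[b/h](U)) → 5
  R → 6
  ((T ⋈[f=b] ρ[b/h](U)) ⋈[e=d] R) → 1
  σ[a<5](((T ⋈[f=b] ρ[b/h](U)) ⋈[e=d] R)) → 0

E1 result:
u | a | f | b | e | g | d
r | 5 | 5 | 5 | 1 | 6 | 1
E2 result:
u | a | f | b | e | g | d
(0 rows)
Witness: ('r', 5, 5, 5, 1, 6, 1) appears 1× in E1 but 0× in E2.

no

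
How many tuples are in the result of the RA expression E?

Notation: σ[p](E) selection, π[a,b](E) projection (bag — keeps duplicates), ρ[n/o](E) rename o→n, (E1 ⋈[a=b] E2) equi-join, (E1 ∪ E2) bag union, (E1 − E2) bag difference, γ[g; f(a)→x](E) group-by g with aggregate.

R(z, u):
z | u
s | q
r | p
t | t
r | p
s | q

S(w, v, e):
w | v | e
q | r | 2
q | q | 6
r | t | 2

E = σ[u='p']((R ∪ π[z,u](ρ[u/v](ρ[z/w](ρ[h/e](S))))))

Stepwise |·|:
  R → 5
  S → 3
  ρ[h/e](S) → 3
  ρ[z/w](ρ[h/e](S)) → 3
  ρ[u/v](ρ[z/w](ρ[h/e](S))) → 3
  π[z,u](ρ[u/v](ρ[z/w](ρ[h/e](S)))) → 3
  (R ∪ π[z,u](ρ[u/v](ρ[z/w](ρ[h/e](S))))) → 8
  σ[u='p']((R ∪ π[z,u](ρ[u/v](ρ[z/w](ρ[h/e](S)))))) → 2

|E| = 2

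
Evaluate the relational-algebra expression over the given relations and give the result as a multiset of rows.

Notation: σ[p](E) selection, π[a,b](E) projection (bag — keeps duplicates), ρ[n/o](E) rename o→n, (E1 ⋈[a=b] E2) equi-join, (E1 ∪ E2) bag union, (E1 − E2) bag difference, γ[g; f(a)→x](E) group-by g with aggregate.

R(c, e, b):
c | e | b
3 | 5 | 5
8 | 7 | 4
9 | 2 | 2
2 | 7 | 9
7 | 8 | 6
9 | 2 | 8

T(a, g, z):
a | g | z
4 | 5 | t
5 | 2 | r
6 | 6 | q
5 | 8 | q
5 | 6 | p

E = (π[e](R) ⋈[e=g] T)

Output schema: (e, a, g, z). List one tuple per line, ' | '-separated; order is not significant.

Stepwise |·|:
  R → 6
  π[e](R) → 6
  T → 5
  (π[e](R) ⋈[e=g] T) → 4

== RESULT ==
e | a | g | z
2 | 5 | 2 | r
2 | 5 | 2 | r
5 | 4 | 5 | t
8 | 5 | 8 | q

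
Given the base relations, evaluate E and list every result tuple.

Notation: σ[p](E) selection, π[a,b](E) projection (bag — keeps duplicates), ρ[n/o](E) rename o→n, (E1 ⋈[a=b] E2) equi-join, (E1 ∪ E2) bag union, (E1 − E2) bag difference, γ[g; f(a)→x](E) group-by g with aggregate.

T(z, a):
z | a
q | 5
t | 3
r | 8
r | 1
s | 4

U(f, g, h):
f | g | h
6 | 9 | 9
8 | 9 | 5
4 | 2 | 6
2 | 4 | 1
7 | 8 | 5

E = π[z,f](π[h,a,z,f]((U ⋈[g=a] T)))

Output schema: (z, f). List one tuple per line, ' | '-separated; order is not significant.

Row counts bottom-up:
  U → 5
  T → 5
  (U ⋈[g=a] T) → 2
  π[h,a,z,f]((U ⋈[g=a] T)) → 2
  π[z,f](π[h,a,z,f]((U ⋈[g=a] T))) → 2

== RESULT ==
z | f
r | 7
s | 2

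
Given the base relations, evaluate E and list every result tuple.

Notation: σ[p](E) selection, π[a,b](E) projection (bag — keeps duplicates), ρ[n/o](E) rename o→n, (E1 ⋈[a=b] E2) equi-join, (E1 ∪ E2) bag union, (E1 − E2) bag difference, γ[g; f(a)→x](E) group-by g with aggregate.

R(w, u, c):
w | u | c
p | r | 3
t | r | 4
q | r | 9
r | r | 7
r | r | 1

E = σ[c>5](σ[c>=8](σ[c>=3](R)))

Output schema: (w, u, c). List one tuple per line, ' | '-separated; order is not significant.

Stepwise |·|:
  R → 5
  σ[c>=3](R) → 4
  σ[c>=8](σ[c>=3](R)) → 1
  σ[c>5](σ[c>=8](σ[c>=3](R))) → 1

== RESULT ==
w | u | c
q | r | 9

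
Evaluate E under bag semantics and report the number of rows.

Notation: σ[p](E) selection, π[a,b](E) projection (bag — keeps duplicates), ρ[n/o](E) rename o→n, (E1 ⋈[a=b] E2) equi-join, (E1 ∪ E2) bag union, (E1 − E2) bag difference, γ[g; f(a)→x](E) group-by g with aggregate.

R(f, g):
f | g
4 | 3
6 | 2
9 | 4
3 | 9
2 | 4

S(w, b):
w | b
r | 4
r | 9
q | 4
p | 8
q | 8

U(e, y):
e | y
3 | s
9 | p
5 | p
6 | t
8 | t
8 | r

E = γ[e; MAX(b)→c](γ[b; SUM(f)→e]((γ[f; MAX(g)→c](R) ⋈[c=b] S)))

Subexpression sizes:
  R → 5
  γ[f; MAX(g)→c](R) → 5
  S → 5
  (γ[f; MAX(g)→c](R) ⋈[c=b] S) → 5
  γ[b; SUM(f)→e]((γ[f; MAX(g)→c](R) ⋈[c=b] S)) → 2
  γ[e; MAX(b)→c](γ[b; SUM(f)→e]((γ[f; MAX(g)→c](R) ⋈[c=b] S))) → 2

|E| = 2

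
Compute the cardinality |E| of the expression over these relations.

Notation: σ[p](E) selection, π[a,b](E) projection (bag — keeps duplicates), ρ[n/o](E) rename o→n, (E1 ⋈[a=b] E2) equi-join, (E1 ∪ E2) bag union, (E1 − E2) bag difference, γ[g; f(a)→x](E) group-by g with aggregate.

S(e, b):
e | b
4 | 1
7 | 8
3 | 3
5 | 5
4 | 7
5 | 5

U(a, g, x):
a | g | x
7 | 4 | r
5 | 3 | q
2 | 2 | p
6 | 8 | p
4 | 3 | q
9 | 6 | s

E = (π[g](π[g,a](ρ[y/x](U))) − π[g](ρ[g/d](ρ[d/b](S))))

Row counts bottom-up:
  U → 6
  ρ[y/x](U) → 6
  π[g,a](ρ[y/x](U)) → 6
  π[g](π[g,a](ρ[y/x](U))) → 6
  S → 6
  ρ[d/b](S) → 6
  ρ[g/d](ρ[d/b](S)) → 6
  π[g](ρ[g/d](ρ[d/b](S))) → 6
  (π[g](π[g,a](ρ[y/x](U))) − π[g](ρ[g/d](ρ[d/b](S)))) → 4

|E| = 4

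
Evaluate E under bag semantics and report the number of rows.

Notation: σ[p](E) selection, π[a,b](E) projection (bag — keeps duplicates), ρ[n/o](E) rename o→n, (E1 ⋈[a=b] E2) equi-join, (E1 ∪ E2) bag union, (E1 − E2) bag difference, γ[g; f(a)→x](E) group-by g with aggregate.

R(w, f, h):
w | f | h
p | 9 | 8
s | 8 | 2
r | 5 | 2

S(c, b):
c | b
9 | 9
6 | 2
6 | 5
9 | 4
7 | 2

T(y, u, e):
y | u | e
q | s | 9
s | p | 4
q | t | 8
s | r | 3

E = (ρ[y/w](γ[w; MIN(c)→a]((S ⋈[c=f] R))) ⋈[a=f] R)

Subexpression sizes:
  S → 5
  R → 3
  (S ⋈[c=f] R) → 2
  γ[w; MIN(c)→a]((S ⋈[c=f] R)) → 1
  ρ[y/w](γ[w; MIN(c)→a]((S ⋈[c=f] R))) → 1
  R → 3
  (ρ[y/w](γ[w; MIN(c)→a]((S ⋈[c=f] R))) ⋈[a=f] R) → 1

|E| = 1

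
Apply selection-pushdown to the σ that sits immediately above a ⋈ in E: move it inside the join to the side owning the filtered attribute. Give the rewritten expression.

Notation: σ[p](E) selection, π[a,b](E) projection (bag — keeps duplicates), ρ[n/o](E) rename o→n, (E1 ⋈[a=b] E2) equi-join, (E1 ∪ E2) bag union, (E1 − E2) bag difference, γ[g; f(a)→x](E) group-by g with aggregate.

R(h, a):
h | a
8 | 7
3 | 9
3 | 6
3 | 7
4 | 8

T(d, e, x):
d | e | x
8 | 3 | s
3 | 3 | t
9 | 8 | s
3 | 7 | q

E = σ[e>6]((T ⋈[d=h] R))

σ filters on e, owned by the left side.
E' = (σ[e>6](T) ⋈[d=h] R)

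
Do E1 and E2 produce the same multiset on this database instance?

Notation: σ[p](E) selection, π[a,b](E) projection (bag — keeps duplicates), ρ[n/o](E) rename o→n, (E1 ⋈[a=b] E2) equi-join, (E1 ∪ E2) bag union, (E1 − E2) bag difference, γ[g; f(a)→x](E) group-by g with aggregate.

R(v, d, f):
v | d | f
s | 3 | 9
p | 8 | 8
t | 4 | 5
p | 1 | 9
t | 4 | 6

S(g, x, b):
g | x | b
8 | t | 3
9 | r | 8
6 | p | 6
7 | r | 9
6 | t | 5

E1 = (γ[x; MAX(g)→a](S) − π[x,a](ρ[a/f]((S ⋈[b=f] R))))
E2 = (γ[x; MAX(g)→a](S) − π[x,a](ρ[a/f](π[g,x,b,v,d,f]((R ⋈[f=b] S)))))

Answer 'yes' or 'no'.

E1 subexpression sizes:
  S → 5
  γ[x; MAX(g)→a](S) → 3
  S → 5
  R → 5
  (S ⋈[b=f] R) → 5
  ρ[a/f]((S ⋈[b=f] R)) → 5
  π[x,a](ρ[a/f]((S ⋈[b=f] R))) → 5
  (γ[x; MAX(g)→a](S) − π[x,a](ρ[a/f]((S ⋈[b=f] R)))) → 1
E2 subexpression sizes:
  S → 5
  γ[x; MAX(g)→a](S) → 3
  R → 5
  S → 5
  (R ⋈[f=b] S) → 5
  π[g,x,b,v,d,f]((R ⋈[f=b] S)) → 5
  ρ[a/f](π[g,x,b,v,d,f]((R ⋈[f=b] S))) → 5
  π[x,a](ρ[a/f](π[g,x,b,v,d,f]((R ⋈[f=b] S)))) → 5
  (γ[x; MAX(g)→a](S) − π[x,a](ρ[a/f](π[g,x,b,v,d,f]((R ⋈[f=b] S))))) → 1

E1 and E2 produce the same multiset:
x | a
t | 8

yes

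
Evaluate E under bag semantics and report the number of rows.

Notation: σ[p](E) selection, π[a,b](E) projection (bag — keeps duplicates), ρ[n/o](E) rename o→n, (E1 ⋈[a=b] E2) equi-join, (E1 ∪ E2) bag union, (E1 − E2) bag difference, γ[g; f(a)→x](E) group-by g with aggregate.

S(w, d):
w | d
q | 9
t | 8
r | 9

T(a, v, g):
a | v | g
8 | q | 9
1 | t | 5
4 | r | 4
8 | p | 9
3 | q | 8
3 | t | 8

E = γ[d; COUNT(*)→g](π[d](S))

Subexpression sizes:
  S → 3
  π[d](S) → 3
  γ[d; COUNT(*)→g](π[d](S)) → 2

|E| = 2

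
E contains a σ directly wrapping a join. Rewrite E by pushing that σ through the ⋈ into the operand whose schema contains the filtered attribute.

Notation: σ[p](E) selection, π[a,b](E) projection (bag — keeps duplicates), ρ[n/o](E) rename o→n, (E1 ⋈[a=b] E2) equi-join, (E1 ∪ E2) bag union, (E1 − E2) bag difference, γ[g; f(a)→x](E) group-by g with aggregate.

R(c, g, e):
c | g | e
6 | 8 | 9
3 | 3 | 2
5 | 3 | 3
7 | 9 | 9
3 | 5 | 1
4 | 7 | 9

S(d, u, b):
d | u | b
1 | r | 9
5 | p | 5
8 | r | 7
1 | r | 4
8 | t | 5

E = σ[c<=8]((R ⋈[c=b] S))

σ filters on c, owned by the left side.
E' = (σ[c<=8](R) ⋈[c=b] S)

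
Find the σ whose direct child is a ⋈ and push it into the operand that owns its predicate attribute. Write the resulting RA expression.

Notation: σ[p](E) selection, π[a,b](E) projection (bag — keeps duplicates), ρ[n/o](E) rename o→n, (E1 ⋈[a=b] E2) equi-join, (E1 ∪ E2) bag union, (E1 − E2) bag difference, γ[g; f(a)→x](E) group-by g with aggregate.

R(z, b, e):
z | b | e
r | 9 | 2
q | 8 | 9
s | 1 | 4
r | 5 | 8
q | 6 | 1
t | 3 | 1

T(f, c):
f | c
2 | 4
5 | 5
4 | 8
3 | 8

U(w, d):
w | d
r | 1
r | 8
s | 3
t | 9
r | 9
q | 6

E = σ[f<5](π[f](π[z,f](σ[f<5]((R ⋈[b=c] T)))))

σ filters on f, owned by the right side.
E' = σ[f<5](π[f](π[z,f]((R ⋈[b=c] σ[f<5](T)))))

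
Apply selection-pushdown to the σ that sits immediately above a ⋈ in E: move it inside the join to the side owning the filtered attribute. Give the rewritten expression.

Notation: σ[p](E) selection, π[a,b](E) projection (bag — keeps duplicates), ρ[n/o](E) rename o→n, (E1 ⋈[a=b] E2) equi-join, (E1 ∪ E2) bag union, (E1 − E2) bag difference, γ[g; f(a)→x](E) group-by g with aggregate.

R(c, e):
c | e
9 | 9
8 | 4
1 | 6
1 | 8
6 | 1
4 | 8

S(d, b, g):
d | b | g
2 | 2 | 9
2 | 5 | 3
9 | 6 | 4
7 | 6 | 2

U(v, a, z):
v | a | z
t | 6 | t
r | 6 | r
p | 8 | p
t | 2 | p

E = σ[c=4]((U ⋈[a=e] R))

σ filters on c, owned by the right side.
E' = (U ⋈[a=e] σ[c=4](R))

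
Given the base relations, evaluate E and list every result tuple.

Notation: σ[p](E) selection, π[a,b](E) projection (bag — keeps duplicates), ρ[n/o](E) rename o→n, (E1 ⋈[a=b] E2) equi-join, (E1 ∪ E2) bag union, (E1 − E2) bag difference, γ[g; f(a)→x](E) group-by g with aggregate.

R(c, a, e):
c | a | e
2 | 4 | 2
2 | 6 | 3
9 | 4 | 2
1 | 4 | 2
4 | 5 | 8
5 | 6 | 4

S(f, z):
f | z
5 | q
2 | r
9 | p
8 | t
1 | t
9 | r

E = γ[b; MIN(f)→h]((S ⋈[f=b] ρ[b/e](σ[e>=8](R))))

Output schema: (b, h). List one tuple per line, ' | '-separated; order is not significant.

Per-node cardinality:
  S → 6
  R → 6
  σ[e>=8](R) → 1
  ρ[b/e](σ[e>=8](R)) → 1
  (S ⋈[f=b] ρ[b/e](σ[e>=8](R))) → 1
  γ[b; MIN(f)→h]((S ⋈[f=b] ρ[b/e](σ[e>=8](R)))) → 1

== RESULT ==
b | h
8 | 8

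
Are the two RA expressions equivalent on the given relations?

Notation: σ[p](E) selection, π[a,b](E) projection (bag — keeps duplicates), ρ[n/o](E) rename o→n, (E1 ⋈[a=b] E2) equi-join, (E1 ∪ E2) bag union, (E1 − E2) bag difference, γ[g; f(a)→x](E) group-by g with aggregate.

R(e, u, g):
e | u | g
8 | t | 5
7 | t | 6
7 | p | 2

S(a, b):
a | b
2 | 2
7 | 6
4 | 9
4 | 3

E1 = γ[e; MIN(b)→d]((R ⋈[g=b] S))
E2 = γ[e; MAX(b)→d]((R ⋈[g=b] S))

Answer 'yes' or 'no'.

E1 per-node cardinality:
  R → 3
  S → 4
  (R ⋈[g=b] S) → 2
  γ[e; MIN(b)→d]((R ⋈[g=b] S)) → 1
E2 per-node cardinality:
  R → 3
  S → 4
  (R ⋈[g=b] S) → 2
  γ[e; MAX(b)→d]((R ⋈[g=b] S)) → 1

E1 result:
e | d
7 | 2
E2 result:
e | d
7 | 6
Witness: (7, 6) appears 0× in E1 but 1× in E2.

no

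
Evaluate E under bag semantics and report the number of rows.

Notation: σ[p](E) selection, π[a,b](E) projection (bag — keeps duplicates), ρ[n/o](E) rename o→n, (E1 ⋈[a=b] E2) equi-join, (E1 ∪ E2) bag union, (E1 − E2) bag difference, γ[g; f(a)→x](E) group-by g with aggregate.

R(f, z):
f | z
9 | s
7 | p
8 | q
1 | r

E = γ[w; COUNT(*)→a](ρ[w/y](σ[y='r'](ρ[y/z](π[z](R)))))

Stepwise |·|:
  R → 4
  π[z](R) → 4
  ρ[y/z](π[z](R)) → 4
  σ[y='r'](ρ[y/z](π[z](R))) → 1
  ρ[w/y](σ[y='r'](ρ[y/z](π[z](R)))) → 1
  γ[w; COUNT(*)→a](ρ[w/y](σ[y='r'](ρ[y/z](π[z](R))))) → 1

|E| = 1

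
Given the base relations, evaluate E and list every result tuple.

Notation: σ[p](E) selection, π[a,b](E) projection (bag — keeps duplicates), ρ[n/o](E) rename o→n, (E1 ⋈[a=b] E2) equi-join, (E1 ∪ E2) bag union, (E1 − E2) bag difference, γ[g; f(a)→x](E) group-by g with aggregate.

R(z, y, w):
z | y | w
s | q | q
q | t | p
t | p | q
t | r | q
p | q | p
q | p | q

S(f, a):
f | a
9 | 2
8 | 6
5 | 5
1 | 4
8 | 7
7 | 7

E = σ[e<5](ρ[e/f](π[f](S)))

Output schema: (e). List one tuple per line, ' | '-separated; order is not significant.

Row counts bottom-up:
  S → 6
  π[f](S) → 6
  ρ[e/f](π[f](S)) → 6
  σ[e<5](ρ[e/f](π[f](S))) → 1

== RESULT ==
e
1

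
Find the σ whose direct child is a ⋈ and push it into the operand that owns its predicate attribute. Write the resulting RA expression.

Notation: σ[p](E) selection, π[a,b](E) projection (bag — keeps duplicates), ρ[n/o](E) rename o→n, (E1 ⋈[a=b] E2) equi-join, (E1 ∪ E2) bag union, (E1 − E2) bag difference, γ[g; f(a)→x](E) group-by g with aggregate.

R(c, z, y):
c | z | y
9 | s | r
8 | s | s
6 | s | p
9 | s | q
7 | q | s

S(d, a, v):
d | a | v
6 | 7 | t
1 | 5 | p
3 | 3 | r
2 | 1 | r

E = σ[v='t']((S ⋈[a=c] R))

σ filters on v, owned by the left side.
E' = (σ[v='t'](S) ⋈[a=c] R)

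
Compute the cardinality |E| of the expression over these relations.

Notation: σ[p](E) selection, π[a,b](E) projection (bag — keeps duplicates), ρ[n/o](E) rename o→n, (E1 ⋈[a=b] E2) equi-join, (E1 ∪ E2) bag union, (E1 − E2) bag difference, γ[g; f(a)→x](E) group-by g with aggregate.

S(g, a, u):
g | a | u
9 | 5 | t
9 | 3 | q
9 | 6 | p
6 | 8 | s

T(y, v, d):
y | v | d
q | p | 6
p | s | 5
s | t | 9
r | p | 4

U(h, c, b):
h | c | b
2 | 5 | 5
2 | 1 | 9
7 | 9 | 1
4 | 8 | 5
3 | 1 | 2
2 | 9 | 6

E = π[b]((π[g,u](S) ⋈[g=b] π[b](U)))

Row counts bottom-up:
  S → 4
  π[g,u](S) → 4
  U → 6
  π[b](U) → 6
  (π[g,u](S) ⋈[g=b] π[b](U)) → 4
  π[b]((π[g,u](S) ⋈[g=b] π[b](U))) → 4

|E| = 4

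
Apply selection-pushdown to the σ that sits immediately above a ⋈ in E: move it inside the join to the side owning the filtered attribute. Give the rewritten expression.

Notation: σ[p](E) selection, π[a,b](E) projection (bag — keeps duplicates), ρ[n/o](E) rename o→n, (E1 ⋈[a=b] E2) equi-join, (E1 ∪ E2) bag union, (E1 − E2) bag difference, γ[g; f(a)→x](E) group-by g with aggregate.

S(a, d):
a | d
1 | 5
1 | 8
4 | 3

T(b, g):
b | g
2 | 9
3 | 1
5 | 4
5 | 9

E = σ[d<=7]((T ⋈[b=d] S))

σ filters on d, owned by the right side.
E' = (T ⋈[b=d] σ[d<=7](S))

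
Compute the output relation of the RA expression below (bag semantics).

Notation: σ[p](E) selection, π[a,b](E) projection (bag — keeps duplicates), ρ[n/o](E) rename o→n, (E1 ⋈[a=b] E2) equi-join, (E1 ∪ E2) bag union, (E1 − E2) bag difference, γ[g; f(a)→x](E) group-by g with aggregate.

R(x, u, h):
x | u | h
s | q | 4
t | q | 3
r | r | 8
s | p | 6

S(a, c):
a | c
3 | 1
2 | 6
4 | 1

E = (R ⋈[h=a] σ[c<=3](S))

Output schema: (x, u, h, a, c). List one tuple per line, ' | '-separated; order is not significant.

Subexpression sizes:
  R → 4
  S → 3
  σ[c<=3](S) → 2
  (R ⋈[h=a] σ[c<=3](S)) → 2

== RESULT ==
x | u | h | a | c
s | q | 4 | 4 | 1
t | q | 3 | 3 | 1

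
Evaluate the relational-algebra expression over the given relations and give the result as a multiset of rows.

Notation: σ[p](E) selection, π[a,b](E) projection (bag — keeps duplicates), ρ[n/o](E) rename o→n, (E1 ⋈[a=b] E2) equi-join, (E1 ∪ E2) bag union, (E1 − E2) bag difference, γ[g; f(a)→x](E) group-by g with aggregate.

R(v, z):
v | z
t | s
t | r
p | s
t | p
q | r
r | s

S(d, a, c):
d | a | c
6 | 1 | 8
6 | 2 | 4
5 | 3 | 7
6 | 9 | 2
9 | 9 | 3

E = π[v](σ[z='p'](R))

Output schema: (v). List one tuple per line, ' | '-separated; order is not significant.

Stepwise |·|:
  R → 6
  σ[z='p'](R) → 1
  π[v](σ[z='p'](R)) → 1

== RESULT ==
v
t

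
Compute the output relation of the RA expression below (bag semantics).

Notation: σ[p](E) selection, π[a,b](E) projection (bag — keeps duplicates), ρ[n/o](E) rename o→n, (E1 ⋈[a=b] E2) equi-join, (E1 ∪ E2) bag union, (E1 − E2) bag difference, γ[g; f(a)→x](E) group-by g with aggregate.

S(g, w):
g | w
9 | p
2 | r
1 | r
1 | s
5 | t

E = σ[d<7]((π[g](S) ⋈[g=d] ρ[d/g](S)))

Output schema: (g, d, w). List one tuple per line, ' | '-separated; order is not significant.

Row counts bottom-up:
  S → 5
  π[g](S) → 5
  S → 5
  ρ[d/g](S) → 5
  (π[g](S) ⋈[g=d] ρ[d/g](S)) → 7
  σ[d<7]((π[g](S) ⋈[g=d] ρ[d/g](S))) → 6

== RESULT ==
g | d | w
1 | 1 | r
1 | 1 | r
1 | 1 | s
1 | 1 | s
2 | 2 | r
5 | 5 | t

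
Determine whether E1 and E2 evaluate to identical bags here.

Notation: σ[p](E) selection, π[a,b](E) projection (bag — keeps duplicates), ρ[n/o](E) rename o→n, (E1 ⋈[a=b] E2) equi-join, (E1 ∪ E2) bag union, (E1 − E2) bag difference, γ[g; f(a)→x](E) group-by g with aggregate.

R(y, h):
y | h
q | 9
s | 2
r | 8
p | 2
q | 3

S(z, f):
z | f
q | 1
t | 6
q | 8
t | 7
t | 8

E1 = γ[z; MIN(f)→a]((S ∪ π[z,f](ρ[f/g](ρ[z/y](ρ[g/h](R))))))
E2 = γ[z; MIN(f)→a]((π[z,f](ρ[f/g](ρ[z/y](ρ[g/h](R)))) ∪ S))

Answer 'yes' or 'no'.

E1 per-node cardinality:
  S → 5
  R → 5
  ρ[g/h](R) → 5
  ρ[z/y](ρ[g/h](R)) → 5
  ρ[f/g](ρ[z/y](ρ[g/h](R))) → 5
  π[z,f](ρ[f/g](ρ[z/y](ρ[g/h](R)))) → 5
  (S ∪ π[z,f](ρ[f/g](ρ[z/y](ρ[g/h](R))))) → 10
  γ[z; MIN(f)→a]((S ∪ π[z,f](ρ[f/g](ρ[z/y](ρ[g/h](R)))))) → 5
E2 per-node cardinality:
  R → 5
  ρ[g/h](R) → 5
  ρ[z/y](ρ[g/h](R)) → 5
  ρ[f/g](ρ[z/y](ρ[g/h](R))) → 5
  π[z,f](ρ[f/g](ρ[z/y](ρ[g/h](R)))) → 5
  S → 5
  (π[z,f](ρ[f/g](ρ[z/y](ρ[g/h](R)))) ∪ S) → 10
  γ[z; MIN(f)→a]((π[z,f](ρ[f/g](ρ[z/y](ρ[g/h](R)))) ∪ S)) → 5

E1 and E2 produce the same multiset:
z | a
p | 2
q | 1
r | 8
s | 2
t | 6

yes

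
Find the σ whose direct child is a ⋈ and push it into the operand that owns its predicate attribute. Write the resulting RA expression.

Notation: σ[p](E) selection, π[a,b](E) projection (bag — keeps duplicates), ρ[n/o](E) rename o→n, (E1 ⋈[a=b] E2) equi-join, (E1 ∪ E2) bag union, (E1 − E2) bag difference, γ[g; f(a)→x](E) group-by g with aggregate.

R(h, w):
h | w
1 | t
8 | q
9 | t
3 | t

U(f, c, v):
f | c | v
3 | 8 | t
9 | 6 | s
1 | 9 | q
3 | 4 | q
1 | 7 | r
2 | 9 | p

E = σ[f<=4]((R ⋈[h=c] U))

σ filters on f, owned by the right side.
E' = (R ⋈[h=c] σ[f<=4](U))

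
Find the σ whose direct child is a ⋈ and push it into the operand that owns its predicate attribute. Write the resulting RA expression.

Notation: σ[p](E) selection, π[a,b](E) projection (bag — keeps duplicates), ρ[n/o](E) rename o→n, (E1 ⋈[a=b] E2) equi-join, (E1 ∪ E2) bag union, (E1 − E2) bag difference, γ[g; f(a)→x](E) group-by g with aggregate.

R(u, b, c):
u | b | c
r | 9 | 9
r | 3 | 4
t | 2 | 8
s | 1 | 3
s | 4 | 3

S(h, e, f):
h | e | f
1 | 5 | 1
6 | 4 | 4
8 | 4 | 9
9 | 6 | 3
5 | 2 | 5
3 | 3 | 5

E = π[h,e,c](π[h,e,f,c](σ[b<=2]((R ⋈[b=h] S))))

σ filters on b, owned by the left side.
E' = π[h,e,c](π[h,e,f,c]((σ[b<=2](R) ⋈[b=h] S)))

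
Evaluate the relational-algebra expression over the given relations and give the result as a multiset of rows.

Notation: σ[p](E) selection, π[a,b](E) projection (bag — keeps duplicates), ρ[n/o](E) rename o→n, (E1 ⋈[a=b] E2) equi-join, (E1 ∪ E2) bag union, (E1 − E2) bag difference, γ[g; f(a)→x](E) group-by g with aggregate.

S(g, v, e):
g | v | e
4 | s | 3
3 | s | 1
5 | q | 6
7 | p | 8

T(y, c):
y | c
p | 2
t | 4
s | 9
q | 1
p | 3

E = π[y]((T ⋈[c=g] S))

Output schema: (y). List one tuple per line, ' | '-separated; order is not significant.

Stepwise |·|:
  T → 5
  S → 4
  (T ⋈[c=g] S) → 2
  π[y]((T ⋈[c=g] S)) → 2

== RESULT ==
y
p
t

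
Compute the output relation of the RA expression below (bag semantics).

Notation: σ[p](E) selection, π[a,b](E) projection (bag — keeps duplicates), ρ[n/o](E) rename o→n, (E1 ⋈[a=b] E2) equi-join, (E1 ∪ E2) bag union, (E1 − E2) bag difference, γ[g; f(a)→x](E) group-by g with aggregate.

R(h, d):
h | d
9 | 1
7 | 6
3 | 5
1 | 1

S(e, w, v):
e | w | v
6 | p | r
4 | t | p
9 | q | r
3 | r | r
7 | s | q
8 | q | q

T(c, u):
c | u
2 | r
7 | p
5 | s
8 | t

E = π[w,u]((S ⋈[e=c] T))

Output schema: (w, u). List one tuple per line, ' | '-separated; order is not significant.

Subexpression sizes:
  S → 6
  T → 4
  (S ⋈[e=c] T) → 2
  π[w,u]((S ⋈[e=c] T)) → 2

== RESULT ==
w | u
q | t
s | p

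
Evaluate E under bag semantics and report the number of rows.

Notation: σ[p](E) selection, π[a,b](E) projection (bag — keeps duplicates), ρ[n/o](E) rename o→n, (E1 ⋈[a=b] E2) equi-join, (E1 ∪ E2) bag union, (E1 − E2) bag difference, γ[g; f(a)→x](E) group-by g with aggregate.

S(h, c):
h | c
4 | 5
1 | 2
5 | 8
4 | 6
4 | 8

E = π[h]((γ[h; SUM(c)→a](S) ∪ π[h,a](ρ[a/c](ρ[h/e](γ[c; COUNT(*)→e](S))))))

Row counts bottom-up:
  S → 5
  γ[h; SUM(c)→a](S) → 3
  S → 5
  γ[c; COUNT(*)→e](S) → 4
  ρ[h/e](γ[c; COUNT(*)→e](S)) → 4
  ρ[a/c](ρ[h/e](γ[c; COUNT(*)→e](S))) → 4
  π[h,a](ρ[a/c](ρ[h/e](γ[c; COUNT(*)→e](S)))) → 4
  (γ[h; SUM(c)→a](S) ∪ π[h,a](ρ[a/c](ρ[h/e](γ[c; COUNT(*)→e](S))))) → 7
  π[h]((γ[h; SUM(c)→a](S) ∪ π[h,a](ρ[a/c](ρ[h/e](γ[c; COUNT(*)→e](S)))))) → 7

|E| = 7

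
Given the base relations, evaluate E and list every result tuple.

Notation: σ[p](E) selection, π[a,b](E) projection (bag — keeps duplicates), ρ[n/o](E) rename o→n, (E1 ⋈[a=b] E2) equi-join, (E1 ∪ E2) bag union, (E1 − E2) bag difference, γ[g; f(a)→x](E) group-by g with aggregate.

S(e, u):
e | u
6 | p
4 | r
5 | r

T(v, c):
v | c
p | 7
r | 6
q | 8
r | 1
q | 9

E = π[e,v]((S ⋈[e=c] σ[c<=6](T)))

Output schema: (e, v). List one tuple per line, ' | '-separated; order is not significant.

Row counts bottom-up:
  S → 3
  T → 5
  σ[c<=6](T) → 2
  (S ⋈[e=c] σ[c<=6](T)) → 1
  π[e,v]((S ⋈[e=c] σ[c<=6](T))) → 1

== RESULT ==
e | v
6 | r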